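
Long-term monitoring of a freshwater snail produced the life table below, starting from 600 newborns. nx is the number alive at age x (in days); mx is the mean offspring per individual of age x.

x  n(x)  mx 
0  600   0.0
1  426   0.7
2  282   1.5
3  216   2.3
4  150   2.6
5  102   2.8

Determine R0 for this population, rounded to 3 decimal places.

lx = nx/n0 = nx/600: 1, 0.71, 0.47, 0.36, 0.25, 0.17
lx·mx by age: 0, 0.497, 0.705, 0.828, 0.65, 0.476
R0 = Σ lx·mx = 3.156 → 3.156

3.156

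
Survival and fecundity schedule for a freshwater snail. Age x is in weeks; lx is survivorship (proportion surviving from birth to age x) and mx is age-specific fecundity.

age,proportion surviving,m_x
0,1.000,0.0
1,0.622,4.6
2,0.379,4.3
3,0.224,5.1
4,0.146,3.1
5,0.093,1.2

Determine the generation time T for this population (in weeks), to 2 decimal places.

lx·mx: 0, 2.8612, 1.6297, 1.1424, 0.4526, 0.1116 → R0 = 6.1975
x·lx·mx: 0, 2.8612, 3.2594, 3.4272, 1.8104, 0.558 → Σ = 11.9162
T = 11.9162 / 6.1975 = 1.922743… → 1.92

1.92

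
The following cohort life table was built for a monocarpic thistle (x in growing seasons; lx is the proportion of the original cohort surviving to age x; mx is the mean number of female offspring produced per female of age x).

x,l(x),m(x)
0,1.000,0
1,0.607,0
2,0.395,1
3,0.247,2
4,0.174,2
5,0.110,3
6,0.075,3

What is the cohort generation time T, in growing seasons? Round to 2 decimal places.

lx·mx: 0, 0, 0.395, 0.494, 0.348, 0.33, 0.225 → R0 = 1.792
x·lx·mx: 0, 0, 0.79, 1.482, 1.392, 1.65, 1.35 → Σ = 6.664
T = 6.664 / 1.792 = 3.71875 → 3.72

3.72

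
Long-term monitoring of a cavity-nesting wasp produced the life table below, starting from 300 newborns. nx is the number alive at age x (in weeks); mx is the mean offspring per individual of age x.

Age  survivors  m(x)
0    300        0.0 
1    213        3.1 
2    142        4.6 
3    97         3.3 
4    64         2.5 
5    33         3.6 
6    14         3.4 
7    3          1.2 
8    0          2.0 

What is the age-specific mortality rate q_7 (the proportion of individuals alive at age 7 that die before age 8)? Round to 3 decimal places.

lx = nx/n0 = nx/300: 1, 0.71, 0.47333…, 0.32333…, 0.21333…, 0.11, 0.04667…, 0.01, 0
q_7 = (l_7 − l_8) / l_7 = (0.01 − 0) / 0.01
     = 0.01 / 0.01 = 1 → 1.000

1.000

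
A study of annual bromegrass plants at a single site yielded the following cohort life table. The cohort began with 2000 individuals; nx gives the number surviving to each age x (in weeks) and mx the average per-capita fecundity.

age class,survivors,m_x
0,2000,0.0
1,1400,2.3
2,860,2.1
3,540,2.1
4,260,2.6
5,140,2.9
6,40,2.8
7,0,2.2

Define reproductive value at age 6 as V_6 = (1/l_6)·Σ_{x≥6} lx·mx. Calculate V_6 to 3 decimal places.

2.800

lx = nx/n0 = nx/2000: 1, 0.7, 0.43, 0.27, 0.13, 0.07, 0.02, 0
lx·mx for x ≥ 6: 0.056, 0 → sum = 0.056
V_6 = 0.056 / l_6 = 0.056 / 0.02 = 2.8 → 2.800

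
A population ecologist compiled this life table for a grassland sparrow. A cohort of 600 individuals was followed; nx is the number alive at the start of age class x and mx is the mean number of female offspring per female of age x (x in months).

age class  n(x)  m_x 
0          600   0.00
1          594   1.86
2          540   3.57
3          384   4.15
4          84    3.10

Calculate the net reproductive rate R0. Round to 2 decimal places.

lx = nx/n0 = nx/600: 1, 0.99, 0.9, 0.64, 0.14
lx·mx by age: 0, 1.8414, 3.213, 2.656, 0.434
R0 = Σ lx·mx = 8.1444 → 8.14

8.14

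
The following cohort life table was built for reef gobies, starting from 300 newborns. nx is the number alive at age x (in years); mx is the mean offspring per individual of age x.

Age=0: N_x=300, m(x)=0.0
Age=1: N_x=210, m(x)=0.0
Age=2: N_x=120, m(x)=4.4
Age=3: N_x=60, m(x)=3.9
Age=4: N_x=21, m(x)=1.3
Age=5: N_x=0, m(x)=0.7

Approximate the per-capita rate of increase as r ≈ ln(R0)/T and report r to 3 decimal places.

lx = nx/n0 = nx/300: 1, 0.7, 0.4, 0.2, 0.07, 0
R0 = Σ lx·mx = 0 + 0 + 1.76 + 0.78 + 0.091 + 0 = 2.631
Σ x·lx·mx = 6.224; T = 6.224/2.631 = 2.36564…
r ≈ ln(R0)/T = ln(2.631)/2.36564… = 0.40892… → 0.409

0.409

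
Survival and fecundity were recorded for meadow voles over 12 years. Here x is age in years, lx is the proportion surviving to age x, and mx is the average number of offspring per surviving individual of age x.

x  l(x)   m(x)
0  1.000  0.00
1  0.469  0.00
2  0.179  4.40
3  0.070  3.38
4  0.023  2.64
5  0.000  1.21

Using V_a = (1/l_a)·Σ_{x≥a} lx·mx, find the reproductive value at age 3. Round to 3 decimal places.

4.247

lx·mx for x ≥ 3: 0.2366, 0.06072, 0 → sum = 0.29732
V_3 = 0.29732 / l_3 = 0.29732 / 0.07 = 4.247429… → 4.247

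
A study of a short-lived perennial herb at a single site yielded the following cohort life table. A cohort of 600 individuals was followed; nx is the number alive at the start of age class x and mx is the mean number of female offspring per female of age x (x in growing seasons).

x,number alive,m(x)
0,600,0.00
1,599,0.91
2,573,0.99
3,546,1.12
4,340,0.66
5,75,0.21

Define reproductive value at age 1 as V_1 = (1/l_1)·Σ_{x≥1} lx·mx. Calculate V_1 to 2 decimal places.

lx = nx/n0 = nx/600: 1, 0.99833…, 0.955, 0.91, 0.56667…, 0.125
lx·mx for x ≥ 1: 0.908483…, 0.94545, 1.0192, 0.374…, 0.02625 → sum = 3.273383…
V_1 = 3.273383… / l_1 = 3.273383… / 0.998333… = 3.278848… → 3.28

3.28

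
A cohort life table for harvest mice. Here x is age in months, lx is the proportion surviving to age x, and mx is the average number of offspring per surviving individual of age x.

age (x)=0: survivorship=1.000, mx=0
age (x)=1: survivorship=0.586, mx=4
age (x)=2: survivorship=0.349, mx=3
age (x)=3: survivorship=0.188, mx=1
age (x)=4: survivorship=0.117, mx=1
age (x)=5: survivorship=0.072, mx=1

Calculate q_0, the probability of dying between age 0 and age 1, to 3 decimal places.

0.414

q_0 = (l_0 − l_1) / l_0 = (1 − 0.586) / 1
     = 0.414 / 1 = 0.414 → 0.414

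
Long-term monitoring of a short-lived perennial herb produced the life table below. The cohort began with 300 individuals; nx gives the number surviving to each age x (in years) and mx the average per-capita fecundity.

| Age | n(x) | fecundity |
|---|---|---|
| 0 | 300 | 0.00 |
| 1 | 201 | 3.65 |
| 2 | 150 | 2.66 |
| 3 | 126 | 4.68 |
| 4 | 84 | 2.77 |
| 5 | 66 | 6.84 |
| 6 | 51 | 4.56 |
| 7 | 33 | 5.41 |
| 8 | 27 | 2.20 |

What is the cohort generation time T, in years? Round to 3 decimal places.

lx = nx/n0 = nx/300: 1, 0.67, 0.5, 0.42, 0.28, 0.22, 0.17, 0.11, 0.09
lx·mx: 0, 2.4455, 1.33, 1.9656, 0.7756, 1.5048, 0.7752, 0.5951, 0.198 → R0 = 9.5898
x·lx·mx: 0, 2.4455, 2.66, 5.8968, 3.1024, 7.524, 4.6512, 4.1657, 1.584 → Σ = 32.0296
T = 32.0296 / 9.5898 = 3.339965… → 3.340

3.340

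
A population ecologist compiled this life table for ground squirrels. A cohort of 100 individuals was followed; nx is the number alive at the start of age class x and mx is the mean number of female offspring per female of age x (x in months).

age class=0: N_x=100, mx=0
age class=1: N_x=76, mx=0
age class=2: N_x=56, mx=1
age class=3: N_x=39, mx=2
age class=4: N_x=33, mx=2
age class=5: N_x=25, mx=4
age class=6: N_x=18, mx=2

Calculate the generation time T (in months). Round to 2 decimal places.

3.95

lx = nx/n0 = nx/100: 1, 0.76, 0.56, 0.39, 0.33, 0.25, 0.18
lx·mx: 0, 0, 0.56, 0.78, 0.66, 1, 0.36 → R0 = 3.36
x·lx·mx: 0, 0, 1.12, 2.34, 2.64, 5, 2.16 → Σ = 13.26
T = 13.26 / 3.36 = 3.946429… → 3.95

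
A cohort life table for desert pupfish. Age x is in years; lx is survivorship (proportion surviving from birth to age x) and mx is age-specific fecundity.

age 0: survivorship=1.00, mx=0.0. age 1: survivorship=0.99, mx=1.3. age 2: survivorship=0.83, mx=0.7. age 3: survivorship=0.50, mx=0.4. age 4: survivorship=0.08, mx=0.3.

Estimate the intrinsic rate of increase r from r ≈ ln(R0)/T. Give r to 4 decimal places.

0.4910

R0 = Σ lx·mx = 0 + 1.287 + 0.581 + 0.2 + 0.024 = 2.092
Σ x·lx·mx = 3.145; T = 3.145/2.092 = 1.50335…
r ≈ ln(R0)/T = ln(2.092)/1.50335… = 0.490985… → 0.4910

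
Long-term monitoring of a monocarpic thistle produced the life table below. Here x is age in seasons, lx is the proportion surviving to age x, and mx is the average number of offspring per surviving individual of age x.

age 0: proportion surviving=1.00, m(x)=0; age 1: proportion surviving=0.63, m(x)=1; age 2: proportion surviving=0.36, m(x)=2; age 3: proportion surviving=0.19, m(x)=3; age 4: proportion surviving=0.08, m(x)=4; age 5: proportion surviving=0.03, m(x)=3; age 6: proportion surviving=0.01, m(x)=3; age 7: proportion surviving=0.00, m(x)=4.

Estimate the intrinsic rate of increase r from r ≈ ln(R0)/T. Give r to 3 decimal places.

R0 = Σ lx·mx = 0 + 0.63 + 0.72 + 0.57 + 0.32 + 0.09 + 0.03 + 0 = 2.36
Σ x·lx·mx = 5.69; T = 5.69/2.36 = 2.41102…
r ≈ ln(R0)/T = ln(2.36)/2.41102… = 0.35614… → 0.356

0.356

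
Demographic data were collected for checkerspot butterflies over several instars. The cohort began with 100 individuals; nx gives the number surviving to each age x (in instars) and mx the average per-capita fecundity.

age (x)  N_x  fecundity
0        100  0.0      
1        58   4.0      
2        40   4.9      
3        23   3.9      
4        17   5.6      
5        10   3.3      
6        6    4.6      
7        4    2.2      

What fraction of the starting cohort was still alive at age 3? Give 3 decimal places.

l_3 = n_3/n_0 = 23/100 = 0.23 → 0.230

0.230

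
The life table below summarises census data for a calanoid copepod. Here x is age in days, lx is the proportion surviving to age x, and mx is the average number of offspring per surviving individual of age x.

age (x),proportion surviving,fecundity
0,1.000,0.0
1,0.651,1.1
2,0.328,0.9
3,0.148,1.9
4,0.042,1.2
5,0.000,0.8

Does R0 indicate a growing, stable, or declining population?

R0 = Σ lx·mx = 0 + 0.7161 + 0.2952 + 0.2812 + 0.0504 + 0 = 1.3429
R0 > 1, so the population is growing.

growing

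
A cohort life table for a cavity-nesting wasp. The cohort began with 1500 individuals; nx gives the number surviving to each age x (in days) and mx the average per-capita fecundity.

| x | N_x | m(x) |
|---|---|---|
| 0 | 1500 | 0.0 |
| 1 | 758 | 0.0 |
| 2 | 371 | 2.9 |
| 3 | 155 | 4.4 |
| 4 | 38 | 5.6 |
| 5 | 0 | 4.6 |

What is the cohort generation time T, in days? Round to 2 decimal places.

2.56

lx = nx/n0 = nx/1500: 1, 0.50533…, 0.24733…, 0.10333…, 0.02533…, 0
lx·mx: 0, 0, 0.717267…, 0.454667…, 0.141867…, 0 → R0 = 1.3138…
x·lx·mx: 0, 0, 1.434533…, 1.364…, 0.567467…, 0 → Σ = 3.366…
T = 3.366… / 1.3138… = 2.562034… → 2.56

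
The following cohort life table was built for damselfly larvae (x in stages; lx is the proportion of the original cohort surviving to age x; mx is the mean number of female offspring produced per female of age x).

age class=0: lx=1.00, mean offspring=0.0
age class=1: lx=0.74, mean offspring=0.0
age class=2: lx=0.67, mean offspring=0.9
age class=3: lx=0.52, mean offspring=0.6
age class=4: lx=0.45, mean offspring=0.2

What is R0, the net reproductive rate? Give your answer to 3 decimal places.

lx·mx by age: 0, 0, 0.603, 0.312, 0.09
R0 = Σ lx·mx = 1.005 → 1.005

1.005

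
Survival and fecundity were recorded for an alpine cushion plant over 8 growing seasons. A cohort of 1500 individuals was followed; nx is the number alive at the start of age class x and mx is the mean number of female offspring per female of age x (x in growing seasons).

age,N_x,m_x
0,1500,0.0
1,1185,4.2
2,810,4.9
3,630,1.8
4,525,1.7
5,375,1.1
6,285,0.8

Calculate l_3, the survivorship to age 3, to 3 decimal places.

0.420

l_3 = n_3/n_0 = 630/1500 = 0.42 → 0.420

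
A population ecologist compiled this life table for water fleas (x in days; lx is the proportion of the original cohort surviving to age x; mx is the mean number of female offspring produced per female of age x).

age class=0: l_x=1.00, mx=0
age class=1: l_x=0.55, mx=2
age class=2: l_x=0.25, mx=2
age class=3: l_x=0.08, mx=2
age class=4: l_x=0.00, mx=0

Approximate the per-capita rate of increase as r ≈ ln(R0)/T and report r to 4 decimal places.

0.3856

R0 = Σ lx·mx = 0 + 1.1 + 0.5 + 0.16 + 0 = 1.76
Σ x·lx·mx = 2.58; T = 2.58/1.76 = 1.46591…
r ≈ ln(R0)/T = ln(1.76)/1.46591… = 0.38564… → 0.3856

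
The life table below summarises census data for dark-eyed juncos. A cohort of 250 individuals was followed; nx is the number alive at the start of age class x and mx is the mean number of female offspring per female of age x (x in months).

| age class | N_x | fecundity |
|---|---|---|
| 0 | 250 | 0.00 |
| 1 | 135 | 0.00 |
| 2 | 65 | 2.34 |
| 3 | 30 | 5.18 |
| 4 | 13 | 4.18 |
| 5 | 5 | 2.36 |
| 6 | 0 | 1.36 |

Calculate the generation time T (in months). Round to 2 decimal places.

2.80

lx = nx/n0 = nx/250: 1, 0.54, 0.26, 0.12, 0.052, 0.02, 0
lx·mx: 0, 0, 0.6084, 0.6216, 0.21736, 0.0472, 0 → R0 = 1.49456
x·lx·mx: 0, 0, 1.2168, 1.8648, 0.86944, 0.236, 0 → Σ = 4.18704
T = 4.18704 / 1.49456 = 2.80152… → 2.80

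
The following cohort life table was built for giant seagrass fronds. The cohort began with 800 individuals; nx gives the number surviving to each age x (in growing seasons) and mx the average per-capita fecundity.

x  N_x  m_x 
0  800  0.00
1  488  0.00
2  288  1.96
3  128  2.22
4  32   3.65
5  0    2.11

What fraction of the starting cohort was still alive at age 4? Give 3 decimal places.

l_4 = n_4/n_0 = 32/800 = 0.04 → 0.040

0.040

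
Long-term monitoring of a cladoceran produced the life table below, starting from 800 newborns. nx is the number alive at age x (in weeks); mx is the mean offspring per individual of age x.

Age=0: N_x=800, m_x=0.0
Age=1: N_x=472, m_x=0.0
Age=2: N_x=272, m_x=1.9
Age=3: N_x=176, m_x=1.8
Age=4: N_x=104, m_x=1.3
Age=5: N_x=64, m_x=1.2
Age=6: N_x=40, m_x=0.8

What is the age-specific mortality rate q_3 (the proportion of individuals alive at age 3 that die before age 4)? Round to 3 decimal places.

0.409

lx = nx/n0 = nx/800: 1, 0.59, 0.34, 0.22, 0.13, 0.08, 0.05
q_3 = (l_3 − l_4) / l_3 = (0.22 − 0.13) / 0.22
     = 0.09 / 0.22 = 0.409091… → 0.409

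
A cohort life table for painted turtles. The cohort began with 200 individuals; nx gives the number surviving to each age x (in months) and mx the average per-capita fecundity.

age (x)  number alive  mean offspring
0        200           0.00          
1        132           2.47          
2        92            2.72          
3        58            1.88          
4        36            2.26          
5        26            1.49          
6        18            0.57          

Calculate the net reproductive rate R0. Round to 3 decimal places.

lx = nx/n0 = nx/200: 1, 0.66, 0.46, 0.29, 0.18, 0.13, 0.09
lx·mx by age: 0, 1.6302, 1.2512, 0.5452, 0.4068, 0.1937, 0.0513
R0 = Σ lx·mx = 4.0784 → 4.078

4.078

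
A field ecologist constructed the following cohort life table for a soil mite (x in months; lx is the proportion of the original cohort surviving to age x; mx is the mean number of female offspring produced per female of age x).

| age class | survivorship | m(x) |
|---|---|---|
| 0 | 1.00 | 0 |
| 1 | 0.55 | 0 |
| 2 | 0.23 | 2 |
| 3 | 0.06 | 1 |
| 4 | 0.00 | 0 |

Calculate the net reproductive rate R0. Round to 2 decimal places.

lx·mx by age: 0, 0, 0.46, 0.06, 0
R0 = Σ lx·mx = 0.52 → 0.52

0.52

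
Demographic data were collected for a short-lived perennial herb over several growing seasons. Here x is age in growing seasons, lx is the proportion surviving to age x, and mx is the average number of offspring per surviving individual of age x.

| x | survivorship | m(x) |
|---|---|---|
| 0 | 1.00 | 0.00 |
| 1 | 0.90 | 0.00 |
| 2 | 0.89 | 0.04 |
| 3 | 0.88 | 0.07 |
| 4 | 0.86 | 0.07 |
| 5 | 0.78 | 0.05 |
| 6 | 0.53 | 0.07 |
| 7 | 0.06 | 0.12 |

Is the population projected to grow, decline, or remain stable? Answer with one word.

declining

R0 = Σ lx·mx = 0 + 0 + 0.0356 + 0.0616 + 0.0602 + 0.039 + 0.0371 + 0.0072 = 0.2407
R0 < 1, so the population is declining.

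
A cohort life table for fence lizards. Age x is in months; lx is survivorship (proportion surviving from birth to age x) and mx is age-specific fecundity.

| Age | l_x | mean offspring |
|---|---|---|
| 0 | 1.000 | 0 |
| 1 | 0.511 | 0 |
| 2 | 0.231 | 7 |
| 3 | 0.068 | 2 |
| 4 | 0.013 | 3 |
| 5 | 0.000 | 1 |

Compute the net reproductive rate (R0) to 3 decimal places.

1.792

lx·mx by age: 0, 0, 1.617, 0.136, 0.039, 0
R0 = Σ lx·mx = 1.792 → 1.792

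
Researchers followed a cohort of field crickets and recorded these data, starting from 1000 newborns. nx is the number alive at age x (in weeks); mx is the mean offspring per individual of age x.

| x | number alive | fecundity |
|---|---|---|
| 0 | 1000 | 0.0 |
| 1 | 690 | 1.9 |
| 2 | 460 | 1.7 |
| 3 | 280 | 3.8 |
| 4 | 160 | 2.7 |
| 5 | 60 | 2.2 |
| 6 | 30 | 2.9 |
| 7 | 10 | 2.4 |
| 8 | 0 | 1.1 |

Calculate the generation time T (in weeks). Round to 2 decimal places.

2.39

lx = nx/n0 = nx/1000: 1, 0.69, 0.46, 0.28, 0.16, 0.06, 0.03, 0.01, 0
lx·mx: 0, 1.311, 0.782, 1.064, 0.432, 0.132, 0.087, 0.024, 0 → R0 = 3.832
x·lx·mx: 0, 1.311, 1.564, 3.192, 1.728, 0.66, 0.522, 0.168, 0 → Σ = 9.145
T = 9.145 / 3.832 = 2.386482… → 2.39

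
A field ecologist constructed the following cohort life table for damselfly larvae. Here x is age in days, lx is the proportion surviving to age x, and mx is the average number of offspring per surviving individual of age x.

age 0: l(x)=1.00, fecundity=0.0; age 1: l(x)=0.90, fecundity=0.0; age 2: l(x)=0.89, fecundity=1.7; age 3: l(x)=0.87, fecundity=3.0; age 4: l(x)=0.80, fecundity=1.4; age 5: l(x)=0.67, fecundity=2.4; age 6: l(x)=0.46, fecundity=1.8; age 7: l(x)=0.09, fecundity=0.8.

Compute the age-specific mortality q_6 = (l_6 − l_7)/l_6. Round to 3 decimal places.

q_6 = (l_6 − l_7) / l_6 = (0.46 − 0.09) / 0.46
     = 0.37 / 0.46 = 0.804348… → 0.804

0.804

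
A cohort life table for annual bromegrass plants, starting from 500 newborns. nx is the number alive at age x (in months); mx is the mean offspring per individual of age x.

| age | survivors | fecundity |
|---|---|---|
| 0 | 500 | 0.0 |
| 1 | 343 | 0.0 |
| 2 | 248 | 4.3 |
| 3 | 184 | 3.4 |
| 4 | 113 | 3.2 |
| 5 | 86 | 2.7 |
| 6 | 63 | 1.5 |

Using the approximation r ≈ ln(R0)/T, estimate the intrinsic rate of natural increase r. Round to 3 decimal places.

0.517

lx = nx/n0 = nx/500: 1, 0.686, 0.496, 0.368, 0.226, 0.172, 0.126
R0 = Σ lx·mx = 0 + 0 + 2.1328 + 1.2512 + 0.7232 + 0.4644 + 0.189 = 4.7606
Σ x·lx·mx = 14.368; T = 14.368/4.7606 = 3.01811…
r ≈ ln(R0)/T = ln(4.7606)/3.01811… = 0.517… → 0.517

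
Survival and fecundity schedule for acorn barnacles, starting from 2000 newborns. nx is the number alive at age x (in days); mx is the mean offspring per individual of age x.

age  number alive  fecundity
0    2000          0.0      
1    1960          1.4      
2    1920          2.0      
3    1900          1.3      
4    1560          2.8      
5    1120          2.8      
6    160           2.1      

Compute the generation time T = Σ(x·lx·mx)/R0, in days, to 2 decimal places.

lx = nx/n0 = nx/2000: 1, 0.98, 0.96, 0.95, 0.78, 0.56, 0.08
lx·mx: 0, 1.372, 1.92, 1.235, 2.184, 1.568, 0.168 → R0 = 8.447
x·lx·mx: 0, 1.372, 3.84, 3.705, 8.736, 7.84, 1.008 → Σ = 26.501
T = 26.501 / 8.447 = 3.137327… → 3.14

3.14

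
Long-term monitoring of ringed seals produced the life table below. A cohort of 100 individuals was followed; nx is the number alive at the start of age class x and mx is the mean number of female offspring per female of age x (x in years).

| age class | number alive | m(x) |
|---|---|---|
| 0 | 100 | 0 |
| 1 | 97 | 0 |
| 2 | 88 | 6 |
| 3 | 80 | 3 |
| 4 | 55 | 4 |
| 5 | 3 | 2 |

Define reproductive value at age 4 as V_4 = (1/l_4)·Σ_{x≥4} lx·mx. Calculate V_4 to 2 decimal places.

lx = nx/n0 = nx/100: 1, 0.97, 0.88, 0.8, 0.55, 0.03
lx·mx for x ≥ 4: 2.2, 0.06 → sum = 2.26
V_4 = 2.26 / l_4 = 2.26 / 0.55 = 4.109091… → 4.11

4.11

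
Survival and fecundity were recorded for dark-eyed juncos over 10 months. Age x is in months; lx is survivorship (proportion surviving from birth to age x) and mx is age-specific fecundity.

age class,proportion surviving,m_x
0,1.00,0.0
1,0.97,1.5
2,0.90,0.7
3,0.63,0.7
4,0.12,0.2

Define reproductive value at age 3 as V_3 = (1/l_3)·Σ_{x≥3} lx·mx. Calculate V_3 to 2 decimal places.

0.74

lx·mx for x ≥ 3: 0.441, 0.024 → sum = 0.465
V_3 = 0.465 / l_3 = 0.465 / 0.63 = 0.738095… → 0.74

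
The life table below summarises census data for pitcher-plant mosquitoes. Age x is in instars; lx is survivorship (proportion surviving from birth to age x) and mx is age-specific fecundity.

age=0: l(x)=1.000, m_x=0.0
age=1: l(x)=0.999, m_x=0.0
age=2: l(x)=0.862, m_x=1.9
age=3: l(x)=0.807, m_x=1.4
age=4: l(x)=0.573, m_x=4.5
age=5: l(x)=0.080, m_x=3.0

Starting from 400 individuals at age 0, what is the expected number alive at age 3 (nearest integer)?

323

Expected survivors = N0 · l_3 = 400 × 0.807 = 322.8 → 323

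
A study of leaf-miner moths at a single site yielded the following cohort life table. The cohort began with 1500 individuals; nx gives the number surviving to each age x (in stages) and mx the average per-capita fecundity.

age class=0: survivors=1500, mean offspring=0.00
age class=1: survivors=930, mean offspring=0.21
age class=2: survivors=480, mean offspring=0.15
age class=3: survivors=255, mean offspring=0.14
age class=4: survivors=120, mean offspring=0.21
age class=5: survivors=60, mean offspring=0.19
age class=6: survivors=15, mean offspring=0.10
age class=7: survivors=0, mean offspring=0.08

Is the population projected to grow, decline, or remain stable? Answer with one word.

lx = nx/n0 = nx/1500: 1, 0.62, 0.32, 0.17, 0.08, 0.04, 0.01, 0
R0 = Σ lx·mx = 0 + 0.1302 + 0.048 + 0.0238 + 0.0168 + 0.0076 + 0.001 + 0 = 0.2274
R0 < 1, so the population is declining.

declining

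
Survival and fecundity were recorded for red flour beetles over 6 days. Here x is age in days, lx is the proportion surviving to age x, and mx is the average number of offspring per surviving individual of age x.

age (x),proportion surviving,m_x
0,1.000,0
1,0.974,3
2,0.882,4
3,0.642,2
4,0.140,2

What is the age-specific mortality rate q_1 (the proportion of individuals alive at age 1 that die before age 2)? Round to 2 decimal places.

0.09

q_1 = (l_1 − l_2) / l_1 = (0.974 − 0.882) / 0.974
     = 0.092 / 0.974 = 0.094456… → 0.09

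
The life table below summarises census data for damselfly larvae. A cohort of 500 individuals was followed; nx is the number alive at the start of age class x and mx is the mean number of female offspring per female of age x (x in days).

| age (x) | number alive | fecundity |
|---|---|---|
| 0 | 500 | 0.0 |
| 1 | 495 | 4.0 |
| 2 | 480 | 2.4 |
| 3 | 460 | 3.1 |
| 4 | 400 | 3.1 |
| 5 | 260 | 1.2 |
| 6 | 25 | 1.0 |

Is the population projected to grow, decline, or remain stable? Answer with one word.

lx = nx/n0 = nx/500: 1, 0.99, 0.96, 0.92, 0.8, 0.52, 0.05
R0 = Σ lx·mx = 0 + 3.96 + 2.304 + 2.852 + 2.48 + 0.624 + 0.05 = 12.27
R0 > 1, so the population is growing.

growing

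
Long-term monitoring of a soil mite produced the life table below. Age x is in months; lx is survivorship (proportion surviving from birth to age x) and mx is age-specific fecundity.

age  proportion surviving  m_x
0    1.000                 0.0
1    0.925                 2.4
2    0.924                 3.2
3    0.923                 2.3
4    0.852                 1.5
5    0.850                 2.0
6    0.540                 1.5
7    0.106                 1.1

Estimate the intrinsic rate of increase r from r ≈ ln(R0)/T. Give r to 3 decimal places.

0.801

R0 = Σ lx·mx = 0 + 2.22 + 2.9568 + 2.1229 + 1.278 + 1.7 + 0.81 + 0.1166 = 11.2043
Σ x·lx·mx = 33.7905; T = 33.7905/11.2043 = 3.01585…
r ≈ ln(R0)/T = ln(11.2043)/3.01585… = 0.8012… → 0.801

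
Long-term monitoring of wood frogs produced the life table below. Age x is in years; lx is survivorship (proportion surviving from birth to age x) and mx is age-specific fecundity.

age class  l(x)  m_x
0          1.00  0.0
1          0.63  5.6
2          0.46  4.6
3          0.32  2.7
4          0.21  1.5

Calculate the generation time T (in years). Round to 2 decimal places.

1.70

lx·mx: 0, 3.528, 2.116, 0.864, 0.315 → R0 = 6.823
x·lx·mx: 0, 3.528, 4.232, 2.592, 1.26 → Σ = 11.612
T = 11.612 / 6.823 = 1.701891… → 1.70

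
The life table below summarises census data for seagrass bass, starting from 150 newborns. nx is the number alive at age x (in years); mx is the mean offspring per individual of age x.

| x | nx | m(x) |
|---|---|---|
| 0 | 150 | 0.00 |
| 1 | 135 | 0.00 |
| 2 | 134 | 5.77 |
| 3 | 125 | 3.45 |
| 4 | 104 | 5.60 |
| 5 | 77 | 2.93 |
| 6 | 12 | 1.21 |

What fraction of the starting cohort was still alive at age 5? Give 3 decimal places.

l_5 = n_5/n_0 = 77/150 = 0.513333… → 0.513

0.513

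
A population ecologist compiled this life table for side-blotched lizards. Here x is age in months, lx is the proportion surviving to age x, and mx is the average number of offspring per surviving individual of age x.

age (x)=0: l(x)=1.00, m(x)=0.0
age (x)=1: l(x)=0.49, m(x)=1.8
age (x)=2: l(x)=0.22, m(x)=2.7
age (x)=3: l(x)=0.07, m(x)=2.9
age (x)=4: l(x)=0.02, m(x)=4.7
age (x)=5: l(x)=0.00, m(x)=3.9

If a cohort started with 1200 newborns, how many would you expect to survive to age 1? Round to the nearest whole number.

Expected survivors = N0 · l_1 = 1200 × 0.49 = 588 → 588

588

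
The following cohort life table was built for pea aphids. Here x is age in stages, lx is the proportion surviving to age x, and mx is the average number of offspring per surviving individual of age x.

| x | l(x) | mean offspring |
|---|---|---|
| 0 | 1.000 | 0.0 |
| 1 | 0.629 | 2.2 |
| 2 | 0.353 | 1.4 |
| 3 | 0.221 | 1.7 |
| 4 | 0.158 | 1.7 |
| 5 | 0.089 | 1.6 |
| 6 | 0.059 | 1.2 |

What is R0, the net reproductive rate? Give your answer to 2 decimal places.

2.74

lx·mx by age: 0, 1.3838, 0.4942, 0.3757, 0.2686, 0.1424, 0.0708
R0 = Σ lx·mx = 2.7355 → 2.74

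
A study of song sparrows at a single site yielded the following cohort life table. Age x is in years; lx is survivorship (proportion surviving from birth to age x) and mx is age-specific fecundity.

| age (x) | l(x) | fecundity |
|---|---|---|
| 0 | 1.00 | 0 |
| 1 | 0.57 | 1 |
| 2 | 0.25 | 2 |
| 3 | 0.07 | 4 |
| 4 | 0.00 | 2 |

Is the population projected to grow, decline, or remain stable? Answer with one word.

R0 = Σ lx·mx = 0 + 0.57 + 0.5 + 0.28 + 0 = 1.35
R0 > 1, so the population is growing.

growing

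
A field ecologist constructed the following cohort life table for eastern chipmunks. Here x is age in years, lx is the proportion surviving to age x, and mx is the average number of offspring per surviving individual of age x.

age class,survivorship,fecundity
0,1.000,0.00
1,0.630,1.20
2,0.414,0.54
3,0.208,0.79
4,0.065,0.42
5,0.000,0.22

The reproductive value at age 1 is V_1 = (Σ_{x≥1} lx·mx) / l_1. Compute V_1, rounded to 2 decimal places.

1.86

lx·mx for x ≥ 1: 0.756, 0.22356, 0.16432, 0.0273, 0 → sum = 1.17118
V_1 = 1.17118 / l_1 = 1.17118 / 0.63 = 1.859016… → 1.86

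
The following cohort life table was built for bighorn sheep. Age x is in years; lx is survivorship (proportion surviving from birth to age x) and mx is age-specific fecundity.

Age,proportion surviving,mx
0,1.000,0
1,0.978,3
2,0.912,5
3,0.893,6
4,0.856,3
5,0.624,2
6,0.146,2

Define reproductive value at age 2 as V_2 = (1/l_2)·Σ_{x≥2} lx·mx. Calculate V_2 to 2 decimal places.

lx·mx for x ≥ 2: 4.56, 5.358, 2.568, 1.248, 0.292 → sum = 14.026
V_2 = 14.026 / l_2 = 14.026 / 0.912 = 15.379386… → 15.38

15.38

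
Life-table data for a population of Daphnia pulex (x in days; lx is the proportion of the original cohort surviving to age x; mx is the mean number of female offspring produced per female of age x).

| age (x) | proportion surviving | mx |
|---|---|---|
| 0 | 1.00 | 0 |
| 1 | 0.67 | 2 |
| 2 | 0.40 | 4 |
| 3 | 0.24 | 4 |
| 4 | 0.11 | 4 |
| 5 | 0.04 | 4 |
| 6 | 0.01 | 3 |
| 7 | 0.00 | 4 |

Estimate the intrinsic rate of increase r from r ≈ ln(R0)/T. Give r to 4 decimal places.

R0 = Σ lx·mx = 0 + 1.34 + 1.6 + 0.96 + 0.44 + 0.16 + 0.03 + 0 = 4.53
Σ x·lx·mx = 10.16; T = 10.16/4.53 = 2.24283…
r ≈ ln(R0)/T = ln(4.53)/2.24283… = 0.67358… → 0.6736

0.6736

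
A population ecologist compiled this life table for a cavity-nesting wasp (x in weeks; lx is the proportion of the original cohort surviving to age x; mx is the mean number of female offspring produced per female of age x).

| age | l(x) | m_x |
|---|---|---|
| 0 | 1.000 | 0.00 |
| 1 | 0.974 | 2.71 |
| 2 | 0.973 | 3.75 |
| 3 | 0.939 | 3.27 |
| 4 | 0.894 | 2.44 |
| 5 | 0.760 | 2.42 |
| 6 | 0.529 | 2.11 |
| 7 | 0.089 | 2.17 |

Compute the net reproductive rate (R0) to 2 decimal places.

14.69

lx·mx by age: 0, 2.63954, 3.64875, 3.07053, 2.18136, 1.8392, 1.11619, 0.19313
R0 = Σ lx·mx = 14.6887 → 14.69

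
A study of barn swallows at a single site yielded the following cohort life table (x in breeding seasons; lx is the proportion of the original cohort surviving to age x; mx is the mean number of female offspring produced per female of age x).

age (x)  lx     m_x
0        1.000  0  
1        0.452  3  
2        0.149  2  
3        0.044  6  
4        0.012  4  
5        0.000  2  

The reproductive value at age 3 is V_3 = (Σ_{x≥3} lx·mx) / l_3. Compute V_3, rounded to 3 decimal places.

7.091

lx·mx for x ≥ 3: 0.264, 0.048, 0 → sum = 0.312
V_3 = 0.312 / l_3 = 0.312 / 0.044 = 7.090909… → 7.091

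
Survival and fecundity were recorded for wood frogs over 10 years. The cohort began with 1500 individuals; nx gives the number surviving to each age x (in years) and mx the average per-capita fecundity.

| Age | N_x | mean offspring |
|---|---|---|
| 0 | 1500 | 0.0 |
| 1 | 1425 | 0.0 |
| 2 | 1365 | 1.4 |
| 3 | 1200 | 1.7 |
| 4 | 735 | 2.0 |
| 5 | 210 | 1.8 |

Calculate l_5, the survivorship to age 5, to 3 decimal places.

l_5 = n_5/n_0 = 210/1500 = 0.14 → 0.140

0.140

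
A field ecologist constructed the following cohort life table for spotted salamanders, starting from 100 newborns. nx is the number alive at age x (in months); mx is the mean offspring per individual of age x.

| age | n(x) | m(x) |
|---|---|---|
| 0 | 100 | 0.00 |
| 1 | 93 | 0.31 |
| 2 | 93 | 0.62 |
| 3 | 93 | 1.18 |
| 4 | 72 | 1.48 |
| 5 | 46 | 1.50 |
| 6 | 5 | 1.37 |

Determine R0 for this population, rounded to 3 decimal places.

3.786

lx = nx/n0 = nx/100: 1, 0.93, 0.93, 0.93, 0.72, 0.46, 0.05
lx·mx by age: 0, 0.2883, 0.5766, 1.0974, 1.0656, 0.69, 0.0685
R0 = Σ lx·mx = 3.7864 → 3.786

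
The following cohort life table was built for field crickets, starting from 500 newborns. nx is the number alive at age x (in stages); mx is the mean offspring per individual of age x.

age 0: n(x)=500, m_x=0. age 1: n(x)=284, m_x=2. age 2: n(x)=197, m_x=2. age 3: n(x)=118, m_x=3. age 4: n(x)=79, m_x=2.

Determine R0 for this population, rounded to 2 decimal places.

2.95

lx = nx/n0 = nx/500: 1, 0.568, 0.394, 0.236, 0.158
lx·mx by age: 0, 1.136, 0.788, 0.708, 0.316
R0 = Σ lx·mx = 2.948 → 2.95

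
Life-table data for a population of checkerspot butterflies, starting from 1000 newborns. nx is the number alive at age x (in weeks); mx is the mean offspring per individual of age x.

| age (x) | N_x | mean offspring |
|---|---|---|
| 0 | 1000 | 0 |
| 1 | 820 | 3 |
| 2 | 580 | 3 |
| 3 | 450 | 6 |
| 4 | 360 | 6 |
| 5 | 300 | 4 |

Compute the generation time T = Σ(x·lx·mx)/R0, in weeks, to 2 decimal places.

lx = nx/n0 = nx/1000: 1, 0.82, 0.58, 0.45, 0.36, 0.3
lx·mx: 0, 2.46, 1.74, 2.7, 2.16, 1.2 → R0 = 10.26
x·lx·mx: 0, 2.46, 3.48, 8.1, 8.64, 6 → Σ = 28.68
T = 28.68 / 10.26 = 2.795322… → 2.80

2.80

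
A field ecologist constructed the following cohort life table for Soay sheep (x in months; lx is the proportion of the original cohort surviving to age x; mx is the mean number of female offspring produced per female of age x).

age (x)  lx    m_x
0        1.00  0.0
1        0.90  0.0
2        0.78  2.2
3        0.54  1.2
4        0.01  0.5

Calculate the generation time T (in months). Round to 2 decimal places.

lx·mx: 0, 0, 1.716, 0.648, 0.005 → R0 = 2.369
x·lx·mx: 0, 0, 3.432, 1.944, 0.02 → Σ = 5.396
T = 5.396 / 2.369 = 2.277754… → 2.28

2.28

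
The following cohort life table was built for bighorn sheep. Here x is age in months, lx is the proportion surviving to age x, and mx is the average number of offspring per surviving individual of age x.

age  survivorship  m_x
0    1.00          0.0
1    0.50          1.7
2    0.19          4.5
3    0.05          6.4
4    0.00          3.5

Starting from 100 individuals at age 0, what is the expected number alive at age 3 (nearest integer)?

Expected survivors = N0 · l_3 = 100 × 0.05 = 5 → 5

5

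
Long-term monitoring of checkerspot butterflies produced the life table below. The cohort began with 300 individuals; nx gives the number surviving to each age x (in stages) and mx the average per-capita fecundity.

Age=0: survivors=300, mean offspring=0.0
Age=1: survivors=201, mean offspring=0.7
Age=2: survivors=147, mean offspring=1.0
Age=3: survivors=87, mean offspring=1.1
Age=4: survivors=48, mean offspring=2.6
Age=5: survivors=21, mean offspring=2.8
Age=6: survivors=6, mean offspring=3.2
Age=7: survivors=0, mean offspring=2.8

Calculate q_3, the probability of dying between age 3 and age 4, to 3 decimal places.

0.448

lx = nx/n0 = nx/300: 1, 0.67, 0.49, 0.29, 0.16, 0.07, 0.02, 0
q_3 = (l_3 − l_4) / l_3 = (0.29 − 0.16) / 0.29
     = 0.13 / 0.29 = 0.448276… → 0.448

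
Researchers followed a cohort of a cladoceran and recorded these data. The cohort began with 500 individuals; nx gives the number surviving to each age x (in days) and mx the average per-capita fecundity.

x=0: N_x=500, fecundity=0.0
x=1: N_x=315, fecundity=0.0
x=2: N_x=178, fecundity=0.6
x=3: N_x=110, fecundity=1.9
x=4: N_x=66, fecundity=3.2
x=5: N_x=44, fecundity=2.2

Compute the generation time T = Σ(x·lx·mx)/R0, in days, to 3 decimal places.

lx = nx/n0 = nx/500: 1, 0.63, 0.356, 0.22, 0.132, 0.088
lx·mx: 0, 0, 0.2136, 0.418, 0.4224, 0.1936 → R0 = 1.2476
x·lx·mx: 0, 0, 0.4272, 1.254, 1.6896, 0.968 → Σ = 4.3388
T = 4.3388 / 1.2476 = 3.477717… → 3.478

3.478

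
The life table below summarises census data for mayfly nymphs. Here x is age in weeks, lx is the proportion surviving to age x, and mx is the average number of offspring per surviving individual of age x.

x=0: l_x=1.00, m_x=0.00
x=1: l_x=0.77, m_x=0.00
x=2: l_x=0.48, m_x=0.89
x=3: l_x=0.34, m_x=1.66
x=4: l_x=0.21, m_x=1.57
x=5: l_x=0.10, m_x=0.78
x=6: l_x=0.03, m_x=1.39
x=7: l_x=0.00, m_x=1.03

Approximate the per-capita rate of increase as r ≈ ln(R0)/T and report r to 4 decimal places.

R0 = Σ lx·mx = 0 + 0 + 0.4272 + 0.5644 + 0.3297 + 0.078 + 0.0417 + 0 = 1.441
Σ x·lx·mx = 4.5066; T = 4.5066/1.441 = 3.12741…
r ≈ ln(R0)/T = ln(1.441)/3.12741… = 0.116818… → 0.1168

0.1168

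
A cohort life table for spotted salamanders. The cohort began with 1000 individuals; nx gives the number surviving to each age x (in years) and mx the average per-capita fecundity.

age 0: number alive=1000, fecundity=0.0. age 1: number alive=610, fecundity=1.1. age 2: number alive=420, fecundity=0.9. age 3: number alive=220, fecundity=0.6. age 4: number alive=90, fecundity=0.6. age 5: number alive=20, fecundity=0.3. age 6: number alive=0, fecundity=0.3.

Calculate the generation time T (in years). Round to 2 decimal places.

1.67

lx = nx/n0 = nx/1000: 1, 0.61, 0.42, 0.22, 0.09, 0.02, 0
lx·mx: 0, 0.671, 0.378, 0.132, 0.054, 0.006, 0 → R0 = 1.241
x·lx·mx: 0, 0.671, 0.756, 0.396, 0.216, 0.03, 0 → Σ = 2.069
T = 2.069 / 1.241 = 1.667204… → 1.67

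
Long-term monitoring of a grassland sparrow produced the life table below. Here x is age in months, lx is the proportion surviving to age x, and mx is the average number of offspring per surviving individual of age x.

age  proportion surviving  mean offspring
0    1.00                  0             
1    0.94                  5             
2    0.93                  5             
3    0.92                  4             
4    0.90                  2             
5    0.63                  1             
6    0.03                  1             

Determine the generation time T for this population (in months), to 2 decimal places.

2.30

lx·mx: 0, 4.7, 4.65, 3.68, 1.8, 0.63, 0.03 → R0 = 15.49
x·lx·mx: 0, 4.7, 9.3, 11.04, 7.2, 3.15, 0.18 → Σ = 35.57
T = 35.57 / 15.49 = 2.29632… → 2.30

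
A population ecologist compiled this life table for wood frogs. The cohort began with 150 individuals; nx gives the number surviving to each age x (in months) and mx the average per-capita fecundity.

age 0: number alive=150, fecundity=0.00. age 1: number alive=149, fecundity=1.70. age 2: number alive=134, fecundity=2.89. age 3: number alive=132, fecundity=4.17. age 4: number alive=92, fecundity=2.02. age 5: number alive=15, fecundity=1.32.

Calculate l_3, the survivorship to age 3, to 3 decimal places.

l_3 = n_3/n_0 = 132/150 = 0.88 → 0.880

0.880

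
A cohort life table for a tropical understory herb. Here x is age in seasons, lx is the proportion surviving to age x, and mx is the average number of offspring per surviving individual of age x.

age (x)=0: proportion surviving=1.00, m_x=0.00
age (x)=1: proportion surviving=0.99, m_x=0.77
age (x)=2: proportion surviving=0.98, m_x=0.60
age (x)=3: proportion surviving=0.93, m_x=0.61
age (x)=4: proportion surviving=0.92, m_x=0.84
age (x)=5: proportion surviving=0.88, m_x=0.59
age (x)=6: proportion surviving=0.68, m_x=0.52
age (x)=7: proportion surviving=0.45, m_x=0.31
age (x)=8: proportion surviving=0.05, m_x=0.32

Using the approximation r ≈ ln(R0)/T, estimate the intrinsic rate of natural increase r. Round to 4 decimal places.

0.3891

R0 = Σ lx·mx = 0 + 0.7623 + 0.588 + 0.5673 + 0.7728 + 0.5192 + 0.3536 + 0.1395 + 0.016 = 3.7187
Σ x·lx·mx = 12.5535; T = 12.5535/3.7187 = 3.37578…
r ≈ ln(R0)/T = ln(3.7187)/3.37578… = 0.389058… → 0.3891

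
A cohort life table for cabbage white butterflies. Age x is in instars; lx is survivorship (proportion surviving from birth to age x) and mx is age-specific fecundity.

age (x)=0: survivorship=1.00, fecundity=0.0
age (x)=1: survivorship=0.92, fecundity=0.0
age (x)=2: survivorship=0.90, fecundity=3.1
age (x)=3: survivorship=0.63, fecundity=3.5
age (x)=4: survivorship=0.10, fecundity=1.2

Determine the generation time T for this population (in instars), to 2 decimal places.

lx·mx: 0, 0, 2.79, 2.205, 0.12 → R0 = 5.115
x·lx·mx: 0, 0, 5.58, 6.615, 0.48 → Σ = 12.675
T = 12.675 / 5.115 = 2.478006… → 2.48

2.48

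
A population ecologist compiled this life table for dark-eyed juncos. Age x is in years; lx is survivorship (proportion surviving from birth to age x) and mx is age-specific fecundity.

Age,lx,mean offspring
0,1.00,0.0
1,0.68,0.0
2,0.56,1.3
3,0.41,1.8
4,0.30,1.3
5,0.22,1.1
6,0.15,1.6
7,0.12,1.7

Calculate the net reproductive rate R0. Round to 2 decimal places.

lx·mx by age: 0, 0, 0.728, 0.738, 0.39, 0.242, 0.24, 0.204
R0 = Σ lx·mx = 2.542 → 2.54

2.54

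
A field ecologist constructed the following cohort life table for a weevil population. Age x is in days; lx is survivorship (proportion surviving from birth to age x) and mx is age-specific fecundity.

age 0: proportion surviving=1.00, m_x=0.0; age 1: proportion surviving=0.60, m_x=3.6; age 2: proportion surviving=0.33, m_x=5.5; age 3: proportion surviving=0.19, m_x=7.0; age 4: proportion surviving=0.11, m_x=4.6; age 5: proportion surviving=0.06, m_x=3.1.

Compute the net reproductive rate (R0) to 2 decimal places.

lx·mx by age: 0, 2.16, 1.815, 1.33, 0.506, 0.186
R0 = Σ lx·mx = 5.997 → 6.00

6.00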